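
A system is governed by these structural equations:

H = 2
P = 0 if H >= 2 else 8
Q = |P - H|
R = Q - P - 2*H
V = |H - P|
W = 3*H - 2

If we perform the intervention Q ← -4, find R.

-8

The intervention breaks the incoming arrows to Q: Q = |P - H| no longer applies, and Q = -4.
P = 0 if H >= 2 else 8  [with H=2]  = 0
R = Q - P - 2*H  [with Q=-4, P=0, H=2]  = -8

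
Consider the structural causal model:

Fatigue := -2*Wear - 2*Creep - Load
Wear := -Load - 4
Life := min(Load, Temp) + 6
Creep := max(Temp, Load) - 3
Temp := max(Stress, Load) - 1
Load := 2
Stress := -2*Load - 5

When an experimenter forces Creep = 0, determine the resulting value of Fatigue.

10

Under do(Creep=0), the mechanism Creep := max(Temp, Load) - 3 is discarded; Creep is fixed at 0.
Wear = -Load - 4  [with Load=2]  = -6
Fatigue = -2*Wear - 2*Creep - Load  [with Wear=-6, Creep=0, Load=2]  = 10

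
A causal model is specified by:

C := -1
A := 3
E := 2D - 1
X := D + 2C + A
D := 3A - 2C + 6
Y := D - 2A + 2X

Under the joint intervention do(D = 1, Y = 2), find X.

2

The joint intervention fixes D = 1, Y = 2, removing each variable's own equation.
X = D + 2C + A  [with D=1, C=-1, A=3]  = 2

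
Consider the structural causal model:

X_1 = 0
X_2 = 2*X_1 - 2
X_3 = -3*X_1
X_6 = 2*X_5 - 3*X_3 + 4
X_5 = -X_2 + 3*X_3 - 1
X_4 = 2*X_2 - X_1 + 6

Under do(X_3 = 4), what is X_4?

2

The intervention breaks the incoming arrows to X_3: X_3 = -3*X_1 no longer applies, and X_3 = 4.
X_4 is not downstream of the intervention, so its value is determined by the original equations.
X_2 = 2*X_1 - 2  [with X_1=0]  = -2
X_4 = 2*X_2 - X_1 + 6  [with X_2=-2, X_1=0]  = 2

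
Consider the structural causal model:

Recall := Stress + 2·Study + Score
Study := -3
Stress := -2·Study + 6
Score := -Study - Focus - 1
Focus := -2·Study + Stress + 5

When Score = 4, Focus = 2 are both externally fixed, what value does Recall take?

10

The joint intervention fixes Score = 4, Focus = 2, removing each variable's own equation.
Stress = -2·Study + 6  [with Study=-3]  = 12
Recall = Stress + 2·Study + Score  [with Stress=12, Study=-3, Score=4]  = 10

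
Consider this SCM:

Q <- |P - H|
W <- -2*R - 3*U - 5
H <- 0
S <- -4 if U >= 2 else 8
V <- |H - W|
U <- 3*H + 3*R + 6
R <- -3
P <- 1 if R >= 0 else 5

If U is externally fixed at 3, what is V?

8

The intervention breaks the incoming arrows to U: U <- 3*H + 3*R + 6 no longer applies, and U = 3.
W = -2*R - 3*U - 5  [with R=-3, U=3]  = -8
V = |H - W|  [with H=0, W=-8]  = 8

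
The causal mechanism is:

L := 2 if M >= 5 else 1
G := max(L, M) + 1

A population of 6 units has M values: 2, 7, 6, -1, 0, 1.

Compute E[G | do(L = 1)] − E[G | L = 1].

Under do(L=1), L's equation is replaced by L=1 for every unit. Per-unit G: 3, 8, 7, 2, 2, 2. Mean = 4.
Conditioning on L=1 selects the 4 unit(s) with M ∈ {2, -1, 0, 1}. Their G values: 3, 2, 2, 2. Mean = 2.25.
Difference = 4 − 2.25 = 1.75.

1.75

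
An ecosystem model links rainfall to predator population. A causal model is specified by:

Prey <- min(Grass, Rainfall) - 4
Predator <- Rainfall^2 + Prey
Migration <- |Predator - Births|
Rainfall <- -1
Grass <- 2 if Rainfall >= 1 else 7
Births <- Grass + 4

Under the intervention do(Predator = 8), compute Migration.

3

Under do(Predator=8), the mechanism Predator <- Rainfall^2 + Prey is discarded; Predator is fixed at 8.
Grass = 2 if Rainfall >= 1 else 7  [with Rainfall=-1]  = 7
Births = Grass + 4  [with Grass=7]  = 11
Migration = |Predator - Births|  [with Predator=8, Births=11]  = 3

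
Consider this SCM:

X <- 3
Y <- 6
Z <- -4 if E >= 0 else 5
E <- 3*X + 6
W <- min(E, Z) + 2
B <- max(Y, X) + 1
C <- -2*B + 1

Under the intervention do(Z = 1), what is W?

3

The intervention breaks the incoming arrows to Z: Z <- -4 if E >= 0 else 5 no longer applies, and Z = 1.
E = 3*X + 6  [with X=3]  = 15
W = min(E, Z) + 2  [with E=15, Z=1]  = 3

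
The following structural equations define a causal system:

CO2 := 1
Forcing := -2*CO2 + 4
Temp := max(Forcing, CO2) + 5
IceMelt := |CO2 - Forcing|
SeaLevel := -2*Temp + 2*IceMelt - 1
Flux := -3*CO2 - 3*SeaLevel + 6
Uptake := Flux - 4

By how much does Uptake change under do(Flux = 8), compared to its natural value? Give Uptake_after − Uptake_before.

-34

Intervening sets Flux = 8 and removes its equation (Flux := -3*CO2 - 3*SeaLevel + 6).
Uptake = Flux - 4  [with Flux=8]  = 4
Without intervention: Forcing = -2*CO2 + 4  [with CO2=1]  = 2; Temp = max(Forcing, CO2) + 5  [with Forcing=2, CO2=1]  = 7; IceMelt = |CO2 - Forcing|  [with CO2=1, Forcing=2]  = 1; SeaLevel = -2*Temp + 2*IceMelt - 1  [with Temp=7, IceMelt=1]  = -13; Flux = -3*CO2 - 3*SeaLevel + 6  [with CO2=1, SeaLevel=-13]  = 42; Uptake = Flux - 4  [with Flux=42]  = 38.
Change = 4 − 38 = -34.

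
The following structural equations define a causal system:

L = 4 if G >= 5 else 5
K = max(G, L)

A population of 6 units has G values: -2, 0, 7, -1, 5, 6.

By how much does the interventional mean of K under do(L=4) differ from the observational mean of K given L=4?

-1

The intervention sets L=4 in all 6 units regardless of G. Recomputing K per unit gives 4, 4, 7, 4, 5, 6; average 5.
E[K|L=4] averages over only the 3 units with L=4 (G = 7, 5, 6): K = 7, 5, 6, mean 6.
Difference = 5 − 6 = -1.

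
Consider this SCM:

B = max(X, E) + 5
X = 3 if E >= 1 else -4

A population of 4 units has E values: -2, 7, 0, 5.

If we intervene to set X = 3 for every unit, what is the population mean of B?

do(X=3) breaks X's dependence on E. With X=3 fixed, B across the units is 8, 12, 8, 10, mean 9.5.

9.5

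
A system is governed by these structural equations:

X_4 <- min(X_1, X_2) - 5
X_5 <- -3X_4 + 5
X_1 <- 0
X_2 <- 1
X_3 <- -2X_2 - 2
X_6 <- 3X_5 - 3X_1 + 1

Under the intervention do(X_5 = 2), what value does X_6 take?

7

The intervention breaks the incoming arrows to X_5: X_5 <- -3X_4 + 5 no longer applies, and X_5 = 2.
X_6 = 3X_5 - 3X_1 + 1  [with X_5=2, X_1=0]  = 7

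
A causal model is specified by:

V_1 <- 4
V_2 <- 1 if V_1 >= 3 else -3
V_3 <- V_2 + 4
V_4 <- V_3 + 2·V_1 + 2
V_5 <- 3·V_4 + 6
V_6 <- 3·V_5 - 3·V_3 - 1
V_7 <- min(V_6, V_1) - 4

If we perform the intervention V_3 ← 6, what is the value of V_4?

16

The intervention breaks the incoming arrows to V_3: V_3 <- V_2 + 4 no longer applies, and V_3 = 6.
V_4 = V_3 + 2·V_1 + 2  [with V_3=6, V_1=4]  = 16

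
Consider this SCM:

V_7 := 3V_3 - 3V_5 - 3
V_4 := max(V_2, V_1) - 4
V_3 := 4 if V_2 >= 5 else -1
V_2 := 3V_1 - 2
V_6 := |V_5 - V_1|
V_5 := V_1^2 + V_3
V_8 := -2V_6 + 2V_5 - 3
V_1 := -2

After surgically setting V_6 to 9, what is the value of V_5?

3

do(V_6=9) replaces the equation V_6 := |V_5 - V_1| with the constant V_6 = 9.
Since V_5 is not a descendant of the intervened variable, it is unaffected.
V_2 = 3V_1 - 2  [with V_1=-2]  = -8
V_3 = 4 if V_2 >= 5 else -1  [with V_2=-8]  = -1
V_5 = V_1^2 + V_3  [with V_1=-2, V_3=-1]  = 3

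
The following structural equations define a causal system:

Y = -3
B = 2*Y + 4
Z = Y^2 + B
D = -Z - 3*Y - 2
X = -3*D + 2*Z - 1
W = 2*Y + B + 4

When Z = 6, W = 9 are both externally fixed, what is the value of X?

The joint intervention fixes Z = 6, W = 9, removing each variable's own equation.
D = -Z - 3*Y - 2  [with Z=6, Y=-3]  = 1
X = -3*D + 2*Z - 1  [with D=1, Z=6]  = 8

8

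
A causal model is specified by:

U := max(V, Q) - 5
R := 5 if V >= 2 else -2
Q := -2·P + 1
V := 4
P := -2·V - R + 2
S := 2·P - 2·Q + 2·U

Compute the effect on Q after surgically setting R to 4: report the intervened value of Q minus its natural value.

-2

Under do(R=4), the mechanism R := 5 if V >= 2 else -2 is discarded; R is fixed at 4.
P = -2·V - R + 2  [with V=4, R=4]  = -10
Q = -2·P + 1  [with P=-10]  = 21
Without intervention: R = 5 if V >= 2 else -2  [with V=4]  = 5; P = -2·V - R + 2  [with V=4, R=5]  = -11; Q = -2·P + 1  [with P=-11]  = 23.
Change = 21 − 23 = -2.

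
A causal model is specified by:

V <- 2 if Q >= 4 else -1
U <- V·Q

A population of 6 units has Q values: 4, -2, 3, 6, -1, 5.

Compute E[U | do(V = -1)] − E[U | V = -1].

-2.5

Under do(V=-1), V's equation is replaced by V=-1 for every unit. Per-unit U: -4, 2, -3, -6, 1, -5. Mean = -2.5.
Conditioning on V=-1 selects the 3 unit(s) with Q ∈ {-2, 3, -1}. Their U values: 2, -3, 1. Mean = 0.
Difference = -2.5 − 0 = -2.5.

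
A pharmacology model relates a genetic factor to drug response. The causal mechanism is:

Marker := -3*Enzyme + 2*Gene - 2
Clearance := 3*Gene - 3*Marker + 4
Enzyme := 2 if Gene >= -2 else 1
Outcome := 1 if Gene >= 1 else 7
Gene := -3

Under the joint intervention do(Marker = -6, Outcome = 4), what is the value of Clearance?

The joint intervention fixes Marker = -6, Outcome = 4, removing each variable's own equation.
Clearance = 3*Gene - 3*Marker + 4  [with Gene=-3, Marker=-6]  = 13

13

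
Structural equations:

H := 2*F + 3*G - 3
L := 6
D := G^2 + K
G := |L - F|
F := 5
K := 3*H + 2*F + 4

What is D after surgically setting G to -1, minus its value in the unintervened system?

-18

The intervention breaks the incoming arrows to G: G := |L - F| no longer applies, and G = -1.
H = 2*F + 3*G - 3  [with F=5, G=-1]  = 4
K = 3*H + 2*F + 4  [with H=4, F=5]  = 26
D = G^2 + K  [with G=-1, K=26]  = 27
Without intervention: G = |L - F|  [with L=6, F=5]  = 1; H = 2*F + 3*G - 3  [with F=5, G=1]  = 10; K = 3*H + 2*F + 4  [with H=10, F=5]  = 44; D = G^2 + K  [with G=1, K=44]  = 45.
Change = 27 − 45 = -18.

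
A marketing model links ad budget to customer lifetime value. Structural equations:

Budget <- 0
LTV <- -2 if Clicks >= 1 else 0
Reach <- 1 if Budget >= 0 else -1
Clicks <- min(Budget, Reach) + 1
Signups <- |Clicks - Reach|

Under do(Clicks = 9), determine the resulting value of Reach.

1

Under do(Clicks=9), the mechanism Clicks <- min(Budget, Reach) + 1 is discarded; Clicks is fixed at 9.
Since Reach is not a descendant of the intervened variable, it is unaffected.
Reach = 1 if Budget >= 0 else -1  [with Budget=0]  = 1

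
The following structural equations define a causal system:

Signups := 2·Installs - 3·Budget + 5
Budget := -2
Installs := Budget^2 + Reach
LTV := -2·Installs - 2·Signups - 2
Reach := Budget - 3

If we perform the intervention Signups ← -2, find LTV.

4

Intervening sets Signups = -2 and removes its equation (Signups := 2·Installs - 3·Budget + 5).
Reach = Budget - 3  [with Budget=-2]  = -5
Installs = Budget^2 + Reach  [with Budget=-2, Reach=-5]  = -1
LTV = -2·Installs - 2·Signups - 2  [with Installs=-1, Signups=-2]  = 4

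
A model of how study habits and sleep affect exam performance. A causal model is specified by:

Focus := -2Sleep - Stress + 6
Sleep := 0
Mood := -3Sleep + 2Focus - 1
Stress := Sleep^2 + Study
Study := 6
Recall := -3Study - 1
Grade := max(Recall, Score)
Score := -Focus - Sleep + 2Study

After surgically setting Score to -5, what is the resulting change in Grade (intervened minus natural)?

do(Score=-5) replaces the equation Score := -Focus - Sleep + 2Study with the constant Score = -5.
Recall = -3Study - 1  [with Study=6]  = -19
Grade = max(Recall, Score)  [with Recall=-19, Score=-5]  = -5
Without intervention: Stress = Sleep^2 + Study  [with Sleep=0, Study=6]  = 6; Focus = -2Sleep - Stress + 6  [with Sleep=0, Stress=6]  = 0; Score = -Focus - Sleep + 2Study  [with Focus=0, Sleep=0, Study=6]  = 12; Recall = -3Study - 1  [with Study=6]  = -19; Grade = max(Recall, Score)  [with Recall=-19, Score=12]  = 12.
Change = -5 − 12 = -17.

-17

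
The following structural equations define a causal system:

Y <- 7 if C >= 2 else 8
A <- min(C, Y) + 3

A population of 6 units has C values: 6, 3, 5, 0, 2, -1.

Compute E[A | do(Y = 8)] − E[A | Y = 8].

Every unit gets Y=8 under the intervention. A values become 9, 6, 8, 3, 5, 2; E[A|do(Y=8)] = 5.5.
E[A|Y=8] averages over only the 2 units with Y=8 (C = 0, -1): A = 3, 2, mean 2.5.
Difference = 5.5 − 2.5 = 3.

3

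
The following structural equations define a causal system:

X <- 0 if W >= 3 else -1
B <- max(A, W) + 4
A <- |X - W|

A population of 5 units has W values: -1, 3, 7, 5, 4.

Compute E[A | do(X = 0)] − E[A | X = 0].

-0.75

do(X=0) breaks X's dependence on W. With X=0 fixed, A across the units is 1, 3, 7, 5, 4, mean 4.
E[A|X=0] averages over only the 4 units with X=0 (W = 3, 7, 5, 4): A = 3, 7, 5, 4, mean 4.75.
Difference = 4 − 4.75 = -0.75.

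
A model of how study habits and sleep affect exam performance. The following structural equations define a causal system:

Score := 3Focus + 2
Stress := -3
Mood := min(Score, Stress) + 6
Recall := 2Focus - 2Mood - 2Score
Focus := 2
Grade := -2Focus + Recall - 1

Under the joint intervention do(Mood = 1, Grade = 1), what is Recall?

-14

Setting Mood = 1, Grade = 1 by intervention discards those variables' equations.
Score = 3Focus + 2  [with Focus=2]  = 8
Recall = 2Focus - 2Mood - 2Score  [with Focus=2, Mood=1, Score=8]  = -14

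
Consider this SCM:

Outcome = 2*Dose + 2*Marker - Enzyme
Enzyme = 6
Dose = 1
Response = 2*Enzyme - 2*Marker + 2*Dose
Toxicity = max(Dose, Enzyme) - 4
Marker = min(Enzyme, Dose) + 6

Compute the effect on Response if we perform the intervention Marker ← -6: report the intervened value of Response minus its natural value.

26

The intervention breaks the incoming arrows to Marker: Marker = min(Enzyme, Dose) + 6 no longer applies, and Marker = -6.
Response = 2*Enzyme - 2*Marker + 2*Dose  [with Enzyme=6, Marker=-6, Dose=1]  = 26
Without intervention: Marker = min(Enzyme, Dose) + 6  [with Enzyme=6, Dose=1]  = 7; Response = 2*Enzyme - 2*Marker + 2*Dose  [with Enzyme=6, Marker=7, Dose=1]  = 0.
Change = 26 − 0 = 26.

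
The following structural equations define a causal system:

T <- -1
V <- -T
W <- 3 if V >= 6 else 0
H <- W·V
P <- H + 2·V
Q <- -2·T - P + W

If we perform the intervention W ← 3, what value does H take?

The intervention breaks the incoming arrows to W: W <- 3 if V >= 6 else 0 no longer applies, and W = 3.
V = -T  [with T=-1]  = 1
H = W·V  [with W=3, V=1]  = 3

3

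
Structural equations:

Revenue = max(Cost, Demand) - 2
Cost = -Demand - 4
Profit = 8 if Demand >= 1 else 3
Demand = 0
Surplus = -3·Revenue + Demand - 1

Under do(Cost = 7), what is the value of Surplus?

-16

do(Cost=7) replaces the equation Cost = -Demand - 4 with the constant Cost = 7.
Revenue = max(Cost, Demand) - 2  [with Cost=7, Demand=0]  = 5
Surplus = -3·Revenue + Demand - 1  [with Revenue=5, Demand=0]  = -16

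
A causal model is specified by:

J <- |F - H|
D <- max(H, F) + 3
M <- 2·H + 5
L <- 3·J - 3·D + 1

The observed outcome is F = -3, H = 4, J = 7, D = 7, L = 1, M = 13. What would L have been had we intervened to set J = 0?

do(J=0) replaces the equation J <- |F - H| with the constant J = 0.
D = max(H, F) + 3  [with H=4, F=-3]  = 7
L = 3·J - 3·D + 1  [with J=0, D=7]  = -20

-20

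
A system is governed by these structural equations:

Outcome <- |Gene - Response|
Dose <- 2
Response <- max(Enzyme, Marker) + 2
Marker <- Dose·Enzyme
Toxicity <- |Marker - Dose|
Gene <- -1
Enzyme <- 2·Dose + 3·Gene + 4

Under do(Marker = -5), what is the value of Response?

7

Intervening sets Marker = -5 and removes its equation (Marker <- Dose·Enzyme).
Enzyme = 2·Dose + 3·Gene + 4  [with Dose=2, Gene=-1]  = 5
Response = max(Enzyme, Marker) + 2  [with Enzyme=5, Marker=-5]  = 7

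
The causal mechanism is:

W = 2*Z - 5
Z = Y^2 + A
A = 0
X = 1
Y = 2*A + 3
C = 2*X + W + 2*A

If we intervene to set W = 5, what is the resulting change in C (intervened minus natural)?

The intervention breaks the incoming arrows to W: W = 2*Z - 5 no longer applies, and W = 5.
C = 2*X + W + 2*A  [with X=1, W=5, A=0]  = 7
Without intervention: Y = 2*A + 3  [with A=0]  = 3; Z = Y^2 + A  [with Y=3, A=0]  = 9; W = 2*Z - 5  [with Z=9]  = 13; C = 2*X + W + 2*A  [with X=1, W=13, A=0]  = 15.
Change = 7 − 15 = -8.

-8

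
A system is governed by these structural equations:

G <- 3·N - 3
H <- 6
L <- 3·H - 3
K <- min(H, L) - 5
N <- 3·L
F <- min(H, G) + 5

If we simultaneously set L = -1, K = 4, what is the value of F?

-7

Setting L = -1, K = 4 by intervention discards those variables' equations.
N = 3·L  [with L=-1]  = -3
G = 3·N - 3  [with N=-3]  = -12
F = min(H, G) + 5  [with H=6, G=-12]  = -7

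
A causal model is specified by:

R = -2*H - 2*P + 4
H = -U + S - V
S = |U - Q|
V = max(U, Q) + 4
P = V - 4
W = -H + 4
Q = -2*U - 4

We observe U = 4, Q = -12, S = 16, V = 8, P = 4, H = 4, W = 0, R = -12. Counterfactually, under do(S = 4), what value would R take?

The intervention breaks the incoming arrows to S: S = |U - Q| no longer applies, and S = 4.
Q = -2*U - 4  [with U=4]  = -12
V = max(U, Q) + 4  [with U=4, Q=-12]  = 8
P = V - 4  [with V=8]  = 4
H = -U + S - V  [with U=4, S=4, V=8]  = -8
R = -2*H - 2*P + 4  [with H=-8, P=4]  = 12

12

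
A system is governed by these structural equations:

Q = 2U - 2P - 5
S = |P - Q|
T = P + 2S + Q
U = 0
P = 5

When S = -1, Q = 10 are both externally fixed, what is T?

The joint intervention fixes S = -1, Q = 10, removing each variable's own equation.
T = P + 2S + Q  [with P=5, S=-1, Q=10]  = 13

13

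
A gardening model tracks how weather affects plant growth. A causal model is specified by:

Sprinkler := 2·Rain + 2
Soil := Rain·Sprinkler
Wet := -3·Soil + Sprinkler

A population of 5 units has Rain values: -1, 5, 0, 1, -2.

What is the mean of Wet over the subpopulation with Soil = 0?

E[Wet|Soil=0] averages over only the 2 units with Soil=0 (Rain = -1, 0): Wet = 0, 2, mean 1.

1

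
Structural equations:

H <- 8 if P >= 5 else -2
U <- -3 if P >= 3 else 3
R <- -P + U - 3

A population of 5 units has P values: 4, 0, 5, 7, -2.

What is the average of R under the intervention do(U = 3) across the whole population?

-2.8

Every unit gets U=3 under the intervention. R values become -4, 0, -5, -7, 2; E[R|do(U=3)] = -2.8.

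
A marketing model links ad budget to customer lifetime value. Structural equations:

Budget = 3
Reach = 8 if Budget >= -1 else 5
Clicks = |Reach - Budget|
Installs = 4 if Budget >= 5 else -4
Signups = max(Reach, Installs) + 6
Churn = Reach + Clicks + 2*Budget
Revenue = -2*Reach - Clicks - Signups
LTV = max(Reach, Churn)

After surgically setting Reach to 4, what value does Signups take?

do(Reach=4) replaces the equation Reach = 8 if Budget >= -1 else 5 with the constant Reach = 4.
Installs = 4 if Budget >= 5 else -4  [with Budget=3]  = -4
Signups = max(Reach, Installs) + 6  [with Reach=4, Installs=-4]  = 10

10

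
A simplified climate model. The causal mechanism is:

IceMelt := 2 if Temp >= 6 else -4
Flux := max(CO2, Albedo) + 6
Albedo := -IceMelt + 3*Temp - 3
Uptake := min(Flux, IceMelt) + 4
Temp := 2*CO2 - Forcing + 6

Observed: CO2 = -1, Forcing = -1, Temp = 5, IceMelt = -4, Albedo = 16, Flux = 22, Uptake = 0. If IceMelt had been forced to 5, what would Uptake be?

9

The intervention breaks the incoming arrows to IceMelt: IceMelt := 2 if Temp >= 6 else -4 no longer applies, and IceMelt = 5.
Temp = 2*CO2 - Forcing + 6  [with CO2=-1, Forcing=-1]  = 5
Albedo = -IceMelt + 3*Temp - 3  [with IceMelt=5, Temp=5]  = 7
Flux = max(CO2, Albedo) + 6  [with CO2=-1, Albedo=7]  = 13
Uptake = min(Flux, IceMelt) + 4  [with Flux=13, IceMelt=5]  = 9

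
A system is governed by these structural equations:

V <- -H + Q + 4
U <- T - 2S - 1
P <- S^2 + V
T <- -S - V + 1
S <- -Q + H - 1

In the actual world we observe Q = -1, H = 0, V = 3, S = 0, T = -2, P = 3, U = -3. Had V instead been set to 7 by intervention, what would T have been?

do(V=7) replaces the equation V <- -H + Q + 4 with the constant V = 7.
S = -Q + H - 1  [with Q=-1, H=0]  = 0
T = -S - V + 1  [with S=0, V=7]  = -6

-6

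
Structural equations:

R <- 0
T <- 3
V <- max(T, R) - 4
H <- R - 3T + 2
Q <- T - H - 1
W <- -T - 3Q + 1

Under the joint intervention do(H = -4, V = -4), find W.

The joint intervention fixes H = -4, V = -4, removing each variable's own equation.
Q = T - H - 1  [with T=3, H=-4]  = 6
W = -T - 3Q + 1  [with T=3, Q=6]  = -20

-20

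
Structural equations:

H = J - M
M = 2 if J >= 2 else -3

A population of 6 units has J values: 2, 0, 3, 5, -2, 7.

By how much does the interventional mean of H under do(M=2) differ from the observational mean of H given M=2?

-1.75

do(M=2) breaks M's dependence on J. With M=2 fixed, H across the units is 0, -2, 1, 3, -4, 5, mean 0.5.
Observing M=2 restricts to units where M's equation naturally yields 2: J ∈ {2, 3, 5, 7}. In that subpopulation H = 0, 1, 3, 5, mean 2.25.
Difference = 0.5 − 2.25 = -1.75.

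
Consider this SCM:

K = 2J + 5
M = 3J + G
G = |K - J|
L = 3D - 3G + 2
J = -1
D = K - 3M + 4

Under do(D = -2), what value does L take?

The intervention breaks the incoming arrows to D: D = K - 3M + 4 no longer applies, and D = -2.
K = 2J + 5  [with J=-1]  = 3
G = |K - J|  [with K=3, J=-1]  = 4
L = 3D - 3G + 2  [with D=-2, G=4]  = -16

-16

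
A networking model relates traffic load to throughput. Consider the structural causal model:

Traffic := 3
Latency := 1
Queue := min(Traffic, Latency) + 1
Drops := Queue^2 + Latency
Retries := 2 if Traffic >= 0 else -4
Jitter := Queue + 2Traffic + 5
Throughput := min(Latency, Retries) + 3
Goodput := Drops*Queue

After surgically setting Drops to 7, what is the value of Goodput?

14

do(Drops=7) replaces the equation Drops := Queue^2 + Latency with the constant Drops = 7.
Queue = min(Traffic, Latency) + 1  [with Traffic=3, Latency=1]  = 2
Goodput = Drops*Queue  [with Drops=7, Queue=2]  = 14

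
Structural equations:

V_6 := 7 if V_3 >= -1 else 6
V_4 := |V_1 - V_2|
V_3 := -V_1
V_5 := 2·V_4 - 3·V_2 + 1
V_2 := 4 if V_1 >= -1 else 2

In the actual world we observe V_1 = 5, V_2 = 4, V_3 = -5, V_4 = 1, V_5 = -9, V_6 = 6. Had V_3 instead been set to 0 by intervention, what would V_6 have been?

The intervention breaks the incoming arrows to V_3: V_3 := -V_1 no longer applies, and V_3 = 0.
V_6 = 7 if V_3 >= -1 else 6  [with V_3=0]  = 7

7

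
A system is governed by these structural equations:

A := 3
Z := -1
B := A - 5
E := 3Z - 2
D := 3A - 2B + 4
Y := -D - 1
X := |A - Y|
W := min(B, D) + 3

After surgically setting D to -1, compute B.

-2

do(D=-1) replaces the equation D := 3A - 2B + 4 with the constant D = -1.
B is not downstream of the intervention, so its value is determined by the original equations.
B = A - 5  [with A=3]  = -2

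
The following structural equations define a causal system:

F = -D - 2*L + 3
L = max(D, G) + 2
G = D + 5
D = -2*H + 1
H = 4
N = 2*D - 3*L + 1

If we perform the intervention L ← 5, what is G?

-2

Under do(L=5), the mechanism L = max(D, G) + 2 is discarded; L is fixed at 5.
Since G is not a descendant of the intervened variable, it is unaffected.
D = -2*H + 1  [with H=4]  = -7
G = D + 5  [with D=-7]  = -2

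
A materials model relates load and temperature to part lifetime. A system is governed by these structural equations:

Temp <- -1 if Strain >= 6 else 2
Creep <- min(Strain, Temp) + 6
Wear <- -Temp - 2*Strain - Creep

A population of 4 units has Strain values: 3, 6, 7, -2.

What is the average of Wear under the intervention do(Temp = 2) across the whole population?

Every unit gets Temp=2 under the intervention. Wear values become -16, -22, -24, -2; E[Wear|do(Temp=2)] = -16.

-16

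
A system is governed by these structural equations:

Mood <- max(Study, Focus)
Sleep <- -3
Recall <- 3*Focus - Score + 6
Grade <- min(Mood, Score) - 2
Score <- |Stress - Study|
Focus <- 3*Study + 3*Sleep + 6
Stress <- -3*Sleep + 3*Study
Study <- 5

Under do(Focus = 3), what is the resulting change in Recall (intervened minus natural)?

-27

The intervention breaks the incoming arrows to Focus: Focus <- 3*Study + 3*Sleep + 6 no longer applies, and Focus = 3.
Stress = -3*Sleep + 3*Study  [with Sleep=-3, Study=5]  = 24
Score = |Stress - Study|  [with Stress=24, Study=5]  = 19
Recall = 3*Focus - Score + 6  [with Focus=3, Score=19]  = -4
Without intervention: Stress = -3*Sleep + 3*Study  [with Sleep=-3, Study=5]  = 24; Focus = 3*Study + 3*Sleep + 6  [with Study=5, Sleep=-3]  = 12; Score = |Stress - Study|  [with Stress=24, Study=5]  = 19; Recall = 3*Focus - Score + 6  [with Focus=12, Score=19]  = 23.
Change = -4 − 23 = -27.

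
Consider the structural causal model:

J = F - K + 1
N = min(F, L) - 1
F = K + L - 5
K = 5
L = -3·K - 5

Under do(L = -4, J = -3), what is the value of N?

The joint intervention fixes L = -4, J = -3, removing each variable's own equation.
F = K + L - 5  [with K=5, L=-4]  = -4
N = min(F, L) - 1  [with F=-4, L=-4]  = -5

-5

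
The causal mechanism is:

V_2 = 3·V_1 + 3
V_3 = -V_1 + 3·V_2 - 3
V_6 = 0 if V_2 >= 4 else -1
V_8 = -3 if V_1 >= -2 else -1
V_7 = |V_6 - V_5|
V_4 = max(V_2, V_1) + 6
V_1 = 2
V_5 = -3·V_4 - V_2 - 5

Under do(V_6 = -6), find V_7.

53

Intervening sets V_6 = -6 and removes its equation (V_6 = 0 if V_2 >= 4 else -1).
V_2 = 3·V_1 + 3  [with V_1=2]  = 9
V_4 = max(V_2, V_1) + 6  [with V_2=9, V_1=2]  = 15
V_5 = -3·V_4 - V_2 - 5  [with V_4=15, V_2=9]  = -59
V_7 = |V_6 - V_5|  [with V_6=-6, V_5=-59]  = 53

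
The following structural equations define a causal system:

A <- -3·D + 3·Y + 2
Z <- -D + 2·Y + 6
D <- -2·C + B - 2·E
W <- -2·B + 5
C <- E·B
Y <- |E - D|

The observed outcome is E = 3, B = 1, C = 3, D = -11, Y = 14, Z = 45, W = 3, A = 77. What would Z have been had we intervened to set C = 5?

The intervention breaks the incoming arrows to C: C <- E·B no longer applies, and C = 5.
D = -2·C + B - 2·E  [with C=5, B=1, E=3]  = -15
Y = |E - D|  [with E=3, D=-15]  = 18
Z = -D + 2·Y + 6  [with D=-15, Y=18]  = 57

57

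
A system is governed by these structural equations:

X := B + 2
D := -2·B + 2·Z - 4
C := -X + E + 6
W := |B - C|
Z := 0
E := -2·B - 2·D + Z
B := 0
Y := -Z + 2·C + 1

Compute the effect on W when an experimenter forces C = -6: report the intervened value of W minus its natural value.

Intervening sets C = -6 and removes its equation (C := -X + E + 6).
W = |B - C|  [with B=0, C=-6]  = 6
Without intervention: D = -2·B + 2·Z - 4  [with B=0, Z=0]  = -4; E = -2·B - 2·D + Z  [with B=0, D=-4, Z=0]  = 8; X = B + 2  [with B=0]  = 2; C = -X + E + 6  [with X=2, E=8]  = 12; W = |B - C|  [with B=0, C=12]  = 12.
Change = 6 − 12 = -6.

-6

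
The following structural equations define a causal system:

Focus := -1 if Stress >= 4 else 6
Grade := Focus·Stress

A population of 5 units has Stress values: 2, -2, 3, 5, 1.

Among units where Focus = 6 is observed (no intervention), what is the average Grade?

6

E[Grade|Focus=6] averages over only the 4 units with Focus=6 (Stress = 2, -2, 3, 1): Grade = 12, -12, 18, 6, mean 6.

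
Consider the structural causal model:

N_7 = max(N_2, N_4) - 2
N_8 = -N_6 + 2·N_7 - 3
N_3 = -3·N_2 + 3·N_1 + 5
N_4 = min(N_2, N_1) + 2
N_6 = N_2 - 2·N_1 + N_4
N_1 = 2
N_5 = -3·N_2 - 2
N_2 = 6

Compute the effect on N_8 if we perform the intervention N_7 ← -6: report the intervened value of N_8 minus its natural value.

do(N_7=-6) replaces the equation N_7 = max(N_2, N_4) - 2 with the constant N_7 = -6.
N_4 = min(N_2, N_1) + 2  [with N_2=6, N_1=2]  = 4
N_6 = N_2 - 2·N_1 + N_4  [with N_2=6, N_1=2, N_4=4]  = 6
N_8 = -N_6 + 2·N_7 - 3  [with N_6=6, N_7=-6]  = -21
Without intervention: N_4 = min(N_2, N_1) + 2  [with N_2=6, N_1=2]  = 4; N_6 = N_2 - 2·N_1 + N_4  [with N_2=6, N_1=2, N_4=4]  = 6; N_7 = max(N_2, N_4) - 2  [with N_2=6, N_4=4]  = 4; N_8 = -N_6 + 2·N_7 - 3  [with N_6=6, N_7=4]  = -1.
Change = -21 − (-1) = -20.

-20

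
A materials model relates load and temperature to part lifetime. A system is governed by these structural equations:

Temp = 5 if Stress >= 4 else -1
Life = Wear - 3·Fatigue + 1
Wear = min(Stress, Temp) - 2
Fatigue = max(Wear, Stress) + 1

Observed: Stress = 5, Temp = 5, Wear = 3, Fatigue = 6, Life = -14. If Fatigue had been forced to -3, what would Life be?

13

Intervening sets Fatigue = -3 and removes its equation (Fatigue = max(Wear, Stress) + 1).
Temp = 5 if Stress >= 4 else -1  [with Stress=5]  = 5
Wear = min(Stress, Temp) - 2  [with Stress=5, Temp=5]  = 3
Life = Wear - 3·Fatigue + 1  [with Wear=3, Fatigue=-3]  = 13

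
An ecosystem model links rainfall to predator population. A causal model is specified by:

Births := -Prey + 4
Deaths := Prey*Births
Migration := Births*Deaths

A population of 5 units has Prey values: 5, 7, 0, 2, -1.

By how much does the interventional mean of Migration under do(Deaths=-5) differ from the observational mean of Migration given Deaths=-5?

Under do(Deaths=-5), Deaths's equation is replaced by Deaths=-5 for every unit. Per-unit Migration: 5, 15, -20, -10, -25. Mean = -7.
E[Migration|Deaths=-5] averages over only the 2 units with Deaths=-5 (Prey = 5, -1): Migration = 5, -25, mean -10.
Difference = -7 − (-10) = 3.

3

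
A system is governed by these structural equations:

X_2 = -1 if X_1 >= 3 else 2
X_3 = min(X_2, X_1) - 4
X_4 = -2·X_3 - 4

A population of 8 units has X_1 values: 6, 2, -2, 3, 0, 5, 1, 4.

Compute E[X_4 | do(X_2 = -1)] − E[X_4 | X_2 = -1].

do(X_2=-1) breaks X_2's dependence on X_1. With X_2=-1 fixed, X_4 across the units is 6, 6, 8, 6, 6, 6, 6, 6, mean 6.25.
Conditioning on X_2=-1 selects the 4 unit(s) with X_1 ∈ {6, 3, 5, 4}. Their X_4 values: 6, 6, 6, 6. Mean = 6.
Difference = 6.25 − 6 = 0.25.

0.25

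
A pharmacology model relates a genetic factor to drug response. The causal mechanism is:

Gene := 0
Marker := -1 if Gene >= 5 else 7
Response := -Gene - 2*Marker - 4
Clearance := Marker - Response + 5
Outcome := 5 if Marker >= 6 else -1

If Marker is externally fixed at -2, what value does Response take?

0

The intervention breaks the incoming arrows to Marker: Marker := -1 if Gene >= 5 else 7 no longer applies, and Marker = -2.
Response = -Gene - 2*Marker - 4  [with Gene=0, Marker=-2]  = 0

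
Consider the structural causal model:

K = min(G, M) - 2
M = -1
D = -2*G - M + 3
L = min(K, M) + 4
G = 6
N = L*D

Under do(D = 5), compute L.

Intervening sets D = 5 and removes its equation (D = -2*G - M + 3).
No directed path runs from D to L, so L keeps its natural value.
K = min(G, M) - 2  [with G=6, M=-1]  = -3
L = min(K, M) + 4  [with K=-3, M=-1]  = 1

1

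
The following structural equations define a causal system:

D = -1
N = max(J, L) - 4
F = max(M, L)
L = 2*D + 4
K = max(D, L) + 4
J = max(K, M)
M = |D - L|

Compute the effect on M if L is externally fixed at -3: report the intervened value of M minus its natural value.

-1

The intervention breaks the incoming arrows to L: L = 2*D + 4 no longer applies, and L = -3.
M = |D - L|  [with D=-1, L=-3]  = 2
Without intervention: L = 2*D + 4  [with D=-1]  = 2; M = |D - L|  [with D=-1, L=2]  = 3.
Change = 2 − 3 = -1.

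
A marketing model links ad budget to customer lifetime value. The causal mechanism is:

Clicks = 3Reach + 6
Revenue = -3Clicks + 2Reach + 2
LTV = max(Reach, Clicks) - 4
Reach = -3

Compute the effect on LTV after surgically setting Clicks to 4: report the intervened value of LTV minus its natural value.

Under do(Clicks=4), the mechanism Clicks = 3Reach + 6 is discarded; Clicks is fixed at 4.
LTV = max(Reach, Clicks) - 4  [with Reach=-3, Clicks=4]  = 0
Without intervention: Clicks = 3Reach + 6  [with Reach=-3]  = -3; LTV = max(Reach, Clicks) - 4  [with Reach=-3, Clicks=-3]  = -7.
Change = 0 − (-7) = 7.

7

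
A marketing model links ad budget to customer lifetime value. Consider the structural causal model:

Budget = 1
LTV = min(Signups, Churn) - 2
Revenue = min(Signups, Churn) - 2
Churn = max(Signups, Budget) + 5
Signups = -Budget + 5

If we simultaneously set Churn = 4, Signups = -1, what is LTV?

-3

Setting Churn = 4, Signups = -1 by intervention discards those variables' equations.
LTV = min(Signups, Churn) - 2  [with Signups=-1, Churn=4]  = -3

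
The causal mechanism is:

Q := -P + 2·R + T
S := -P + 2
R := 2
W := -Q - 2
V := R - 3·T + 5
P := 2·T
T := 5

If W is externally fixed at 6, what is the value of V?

-8

The intervention breaks the incoming arrows to W: W := -Q - 2 no longer applies, and W = 6.
V is not downstream of the intervention, so its value is determined by the original equations.
V = R - 3·T + 5  [with R=2, T=5]  = -8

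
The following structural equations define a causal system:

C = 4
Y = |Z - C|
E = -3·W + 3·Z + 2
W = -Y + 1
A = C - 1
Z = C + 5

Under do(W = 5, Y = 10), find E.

14

The joint intervention fixes W = 5, Y = 10, removing each variable's own equation.
Z = C + 5  [with C=4]  = 9
E = -3·W + 3·Z + 2  [with W=5, Z=9]  = 14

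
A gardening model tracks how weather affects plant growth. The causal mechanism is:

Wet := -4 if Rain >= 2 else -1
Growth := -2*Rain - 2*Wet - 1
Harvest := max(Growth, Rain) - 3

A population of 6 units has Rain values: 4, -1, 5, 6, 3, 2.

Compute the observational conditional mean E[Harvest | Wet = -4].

1.2

E[Harvest|Wet=-4] averages over only the 5 units with Wet=-4 (Rain = 4, 5, 6, 3, 2): Harvest = 1, 2, 3, 0, 0, mean 1.2.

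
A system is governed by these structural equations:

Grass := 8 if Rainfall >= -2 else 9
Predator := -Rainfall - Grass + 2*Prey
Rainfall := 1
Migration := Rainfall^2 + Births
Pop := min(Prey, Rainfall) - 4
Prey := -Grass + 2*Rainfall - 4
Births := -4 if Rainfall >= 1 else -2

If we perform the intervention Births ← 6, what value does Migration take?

The intervention breaks the incoming arrows to Births: Births := -4 if Rainfall >= 1 else -2 no longer applies, and Births = 6.
Migration = Rainfall^2 + Births  [with Rainfall=1, Births=6]  = 7

7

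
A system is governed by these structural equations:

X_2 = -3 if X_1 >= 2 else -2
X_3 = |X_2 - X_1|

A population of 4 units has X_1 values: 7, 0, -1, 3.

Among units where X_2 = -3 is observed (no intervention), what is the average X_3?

8

E[X_3|X_2=-3] averages over only the 2 units with X_2=-3 (X_1 = 7, 3): X_3 = 10, 6, mean 8.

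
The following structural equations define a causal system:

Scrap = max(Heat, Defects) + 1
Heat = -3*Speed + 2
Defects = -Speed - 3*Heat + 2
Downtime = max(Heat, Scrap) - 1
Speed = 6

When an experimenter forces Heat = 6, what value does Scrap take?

7

Under do(Heat=6), the mechanism Heat = -3*Speed + 2 is discarded; Heat is fixed at 6.
Defects = -Speed - 3*Heat + 2  [with Speed=6, Heat=6]  = -22
Scrap = max(Heat, Defects) + 1  [with Heat=6, Defects=-22]  = 7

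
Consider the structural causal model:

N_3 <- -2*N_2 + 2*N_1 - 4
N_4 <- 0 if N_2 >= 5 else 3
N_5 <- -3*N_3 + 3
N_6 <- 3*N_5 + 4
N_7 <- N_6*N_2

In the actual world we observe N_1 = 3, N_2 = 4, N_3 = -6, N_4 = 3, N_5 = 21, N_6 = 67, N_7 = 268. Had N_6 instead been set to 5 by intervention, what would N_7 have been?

20

Intervening sets N_6 = 5 and removes its equation (N_6 <- 3*N_5 + 4).
N_7 = N_6*N_2  [with N_6=5, N_2=4]  = 20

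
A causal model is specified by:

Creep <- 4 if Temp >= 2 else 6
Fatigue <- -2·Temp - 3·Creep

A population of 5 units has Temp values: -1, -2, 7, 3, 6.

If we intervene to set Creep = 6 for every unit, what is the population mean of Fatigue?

-23.2

do(Creep=6) breaks Creep's dependence on Temp. With Creep=6 fixed, Fatigue across the units is -16, -14, -32, -24, -30, mean -23.2.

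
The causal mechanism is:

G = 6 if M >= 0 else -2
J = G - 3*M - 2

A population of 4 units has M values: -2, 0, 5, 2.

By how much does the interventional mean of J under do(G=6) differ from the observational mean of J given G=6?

3.25

do(G=6) breaks G's dependence on M. With G=6 fixed, J across the units is 10, 4, -11, -2, mean 0.25.
Observing G=6 restricts to units where G's equation naturally yields 6: M ∈ {0, 5, 2}. In that subpopulation J = 4, -11, -2, mean -3.
Difference = 0.25 − (-3) = 3.25.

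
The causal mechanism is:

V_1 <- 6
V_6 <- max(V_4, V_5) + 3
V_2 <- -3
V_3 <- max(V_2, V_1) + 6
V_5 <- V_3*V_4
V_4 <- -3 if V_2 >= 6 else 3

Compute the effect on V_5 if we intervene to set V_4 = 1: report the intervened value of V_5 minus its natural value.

Intervening sets V_4 = 1 and removes its equation (V_4 <- -3 if V_2 >= 6 else 3).
V_3 = max(V_2, V_1) + 6  [with V_2=-3, V_1=6]  = 12
V_5 = V_3*V_4  [with V_3=12, V_4=1]  = 12
Without intervention: V_3 = max(V_2, V_1) + 6  [with V_2=-3, V_1=6]  = 12; V_4 = -3 if V_2 >= 6 else 3  [with V_2=-3]  = 3; V_5 = V_3*V_4  [with V_3=12, V_4=3]  = 36.
Change = 12 − 36 = -24.

-24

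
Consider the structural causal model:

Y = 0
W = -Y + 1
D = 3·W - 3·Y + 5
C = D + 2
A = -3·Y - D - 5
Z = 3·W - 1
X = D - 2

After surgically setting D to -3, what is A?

do(D=-3) replaces the equation D = 3·W - 3·Y + 5 with the constant D = -3.
A = -3·Y - D - 5  [with Y=0, D=-3]  = -2

-2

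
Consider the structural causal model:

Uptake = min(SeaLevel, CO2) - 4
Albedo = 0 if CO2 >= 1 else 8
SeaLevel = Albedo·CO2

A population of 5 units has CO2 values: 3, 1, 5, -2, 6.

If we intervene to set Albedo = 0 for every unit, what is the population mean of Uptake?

-4.4

Under do(Albedo=0), Albedo's equation is replaced by Albedo=0 for every unit. Per-unit Uptake: -4, -4, -4, -6, -4. Mean = -4.4.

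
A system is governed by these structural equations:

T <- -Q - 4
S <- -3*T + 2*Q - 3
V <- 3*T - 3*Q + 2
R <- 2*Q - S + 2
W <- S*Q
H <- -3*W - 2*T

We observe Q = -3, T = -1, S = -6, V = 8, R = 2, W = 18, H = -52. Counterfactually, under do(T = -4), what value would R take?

-7

do(T=-4) replaces the equation T <- -Q - 4 with the constant T = -4.
S = -3*T + 2*Q - 3  [with T=-4, Q=-3]  = 3
R = 2*Q - S + 2  [with Q=-3, S=3]  = -7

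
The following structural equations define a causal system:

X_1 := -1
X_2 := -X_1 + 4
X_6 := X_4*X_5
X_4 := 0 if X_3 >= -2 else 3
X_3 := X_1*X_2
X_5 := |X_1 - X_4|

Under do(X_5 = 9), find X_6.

27

The intervention breaks the incoming arrows to X_5: X_5 := |X_1 - X_4| no longer applies, and X_5 = 9.
X_2 = -X_1 + 4  [with X_1=-1]  = 5
X_3 = X_1*X_2  [with X_1=-1, X_2=5]  = -5
X_4 = 0 if X_3 >= -2 else 3  [with X_3=-5]  = 3
X_6 = X_4*X_5  [with X_4=3, X_5=9]  = 27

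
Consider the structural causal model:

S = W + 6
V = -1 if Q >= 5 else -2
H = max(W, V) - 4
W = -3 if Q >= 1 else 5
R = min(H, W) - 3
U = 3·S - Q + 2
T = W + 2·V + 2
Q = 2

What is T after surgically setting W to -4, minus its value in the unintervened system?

-1

do(W=-4) replaces the equation W = -3 if Q >= 1 else 5 with the constant W = -4.
V = -1 if Q >= 5 else -2  [with Q=2]  = -2
T = W + 2·V + 2  [with W=-4, V=-2]  = -6
Without intervention: W = -3 if Q >= 1 else 5  [with Q=2]  = -3; V = -1 if Q >= 5 else -2  [with Q=2]  = -2; T = W + 2·V + 2  [with W=-3, V=-2]  = -5.
Change = -6 − (-5) = -1.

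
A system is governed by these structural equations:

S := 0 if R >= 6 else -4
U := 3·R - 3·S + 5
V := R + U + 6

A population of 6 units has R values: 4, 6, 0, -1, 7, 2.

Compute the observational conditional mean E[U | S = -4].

E[U|S=-4] averages over only the 4 units with S=-4 (R = 4, 0, -1, 2): U = 29, 17, 14, 23, mean 20.75.

20.75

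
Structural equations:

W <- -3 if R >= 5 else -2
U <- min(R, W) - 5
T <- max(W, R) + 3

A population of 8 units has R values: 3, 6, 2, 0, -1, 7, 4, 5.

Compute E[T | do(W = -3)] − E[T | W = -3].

Under do(W=-3), W's equation is replaced by W=-3 for every unit. Per-unit T: 6, 9, 5, 3, 2, 10, 7, 8. Mean = 6.25.
Observing W=-3 restricts to units where W's equation naturally yields -3: R ∈ {6, 7, 5}. In that subpopulation T = 9, 10, 8, mean 9.
Difference = 6.25 − 9 = -2.75.

-2.75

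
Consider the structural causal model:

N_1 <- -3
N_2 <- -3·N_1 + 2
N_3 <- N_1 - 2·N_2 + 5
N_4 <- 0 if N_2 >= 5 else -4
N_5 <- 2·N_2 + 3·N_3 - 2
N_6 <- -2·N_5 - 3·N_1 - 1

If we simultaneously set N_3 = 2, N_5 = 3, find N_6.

Setting N_3 = 2, N_5 = 3 by intervention discards those variables' equations.
N_6 = -2·N_5 - 3·N_1 - 1  [with N_5=3, N_1=-3]  = 2

2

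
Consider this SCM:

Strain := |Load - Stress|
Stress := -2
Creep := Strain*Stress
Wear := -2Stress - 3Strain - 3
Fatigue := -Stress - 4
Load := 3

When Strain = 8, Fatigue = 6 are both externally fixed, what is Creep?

-16

Setting Strain = 8, Fatigue = 6 by intervention discards those variables' equations.
Creep = Strain*Stress  [with Strain=8, Stress=-2]  = -16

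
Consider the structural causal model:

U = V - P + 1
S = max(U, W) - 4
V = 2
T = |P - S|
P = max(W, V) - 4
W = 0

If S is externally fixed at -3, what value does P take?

do(S=-3) replaces the equation S = max(U, W) - 4 with the constant S = -3.
P is not downstream of the intervention, so its value is determined by the original equations.
P = max(W, V) - 4  [with W=0, V=2]  = -2

-2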